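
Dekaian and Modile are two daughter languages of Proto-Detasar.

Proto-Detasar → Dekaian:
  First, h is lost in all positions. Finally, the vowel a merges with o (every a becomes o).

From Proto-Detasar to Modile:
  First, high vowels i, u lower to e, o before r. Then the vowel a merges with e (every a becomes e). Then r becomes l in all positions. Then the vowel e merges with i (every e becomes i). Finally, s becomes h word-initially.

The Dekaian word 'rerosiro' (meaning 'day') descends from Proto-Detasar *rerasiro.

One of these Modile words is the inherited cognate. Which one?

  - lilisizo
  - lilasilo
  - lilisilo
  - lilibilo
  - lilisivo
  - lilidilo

Modile: *rerasiro > rerasero > reresero > leleselo > lilisilo  (by pre-rhotic lowering, vowel merger, unconditioned shift, vowel merger)
Only 'lilisilo' matches the regular Modile development of *rerasiro.

lilisilo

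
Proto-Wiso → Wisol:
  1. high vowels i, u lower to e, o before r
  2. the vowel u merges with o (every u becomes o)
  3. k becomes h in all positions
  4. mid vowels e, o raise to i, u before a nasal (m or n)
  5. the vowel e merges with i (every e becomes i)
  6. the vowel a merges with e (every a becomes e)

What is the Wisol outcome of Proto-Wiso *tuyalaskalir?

toyeleshelir

Wisol: *tuyalaskalir > tuyalaskaler > toyalaskaler > toyalashaler > toyalashalir > toyeleshelir  (by pre-rhotic lowering, vowel merger, unconditioned shift, vowel merger, vowel merger)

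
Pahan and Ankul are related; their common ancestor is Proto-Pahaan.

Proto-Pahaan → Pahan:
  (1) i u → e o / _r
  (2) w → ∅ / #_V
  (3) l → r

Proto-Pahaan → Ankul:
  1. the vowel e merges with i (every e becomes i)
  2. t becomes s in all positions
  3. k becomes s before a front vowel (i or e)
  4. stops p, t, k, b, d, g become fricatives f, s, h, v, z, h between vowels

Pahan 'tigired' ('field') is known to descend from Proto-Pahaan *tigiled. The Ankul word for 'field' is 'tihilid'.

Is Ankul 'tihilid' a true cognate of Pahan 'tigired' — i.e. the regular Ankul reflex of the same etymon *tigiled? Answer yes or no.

no

Derive the expected Ankul reflex of *tigiled:
Ankul: *tigiled
  tigiled → tigilid   [vowel merger]
  tigilid → sigilid   [unconditioned shift]
  sigilid (rule 3 does not apply)
  sigilid → sihilid   [intervocalic lenition]
  giving Ankul sihilid.
The regular Ankul reflex would be 'sihilid', but the attested form is 'tihilid'. The correspondence is irregular, so they are not cognates (the Ankul form has a different source).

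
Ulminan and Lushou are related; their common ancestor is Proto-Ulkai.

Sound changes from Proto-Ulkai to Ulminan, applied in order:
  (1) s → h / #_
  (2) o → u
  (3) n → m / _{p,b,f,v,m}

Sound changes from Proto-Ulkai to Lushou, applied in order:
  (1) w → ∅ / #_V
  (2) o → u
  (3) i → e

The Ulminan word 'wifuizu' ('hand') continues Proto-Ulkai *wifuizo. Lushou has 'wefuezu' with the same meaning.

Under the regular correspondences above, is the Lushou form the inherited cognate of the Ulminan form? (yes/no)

Derive the expected Lushou reflex of *wifuizo:
Lushou: *wifuizo > ifuizo > ifuizu > efuezu  (by glide loss, vowel merger, vowel merger)
The regular Lushou reflex would be 'efuezu', but the attested form is 'wefuezu'. The correspondence is irregular, so they are not cognates (the Lushou form has a different source).

no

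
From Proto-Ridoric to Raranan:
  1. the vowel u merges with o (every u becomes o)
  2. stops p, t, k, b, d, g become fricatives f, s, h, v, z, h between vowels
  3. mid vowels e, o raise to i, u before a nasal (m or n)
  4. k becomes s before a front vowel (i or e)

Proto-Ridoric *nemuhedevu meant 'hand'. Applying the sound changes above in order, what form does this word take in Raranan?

nimohezevo

Raranan: *nemuhedevu
  nemuhedevu → nemohedevo   [vowel merger]
  nemohedevo → nemohezevo   [intervocalic lenition]
  nemohezevo → nimohezevo   [pre-nasal raising]
  nimohezevo (rule 4 does not apply)
  giving Raranan nimohezevo.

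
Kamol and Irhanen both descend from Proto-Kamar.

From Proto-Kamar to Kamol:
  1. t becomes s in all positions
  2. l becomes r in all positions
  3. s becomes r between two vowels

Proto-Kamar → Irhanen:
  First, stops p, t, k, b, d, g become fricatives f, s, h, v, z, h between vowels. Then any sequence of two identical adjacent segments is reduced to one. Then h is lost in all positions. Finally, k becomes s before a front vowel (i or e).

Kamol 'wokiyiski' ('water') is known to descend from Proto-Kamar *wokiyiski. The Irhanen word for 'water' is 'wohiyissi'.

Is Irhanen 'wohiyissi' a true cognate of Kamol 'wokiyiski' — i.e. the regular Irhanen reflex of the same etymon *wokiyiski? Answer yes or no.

Derive the expected Irhanen reflex of *wokiyiski:
Irhanen: *wokiyiski
  wokiyiski → wohiyiski   [intervocalic lenition]
  wohiyiski (rule 2 does not apply)
  wohiyiski → woiyiski   [h-loss]
  woiyiski → woiyissi   [palatalisation]
  giving Irhanen woiyissi.
The regular Irhanen reflex would be 'woiyissi', but the attested form is 'wohiyissi'. The correspondence is irregular, so they are not cognates (the Irhanen form has a different source).

no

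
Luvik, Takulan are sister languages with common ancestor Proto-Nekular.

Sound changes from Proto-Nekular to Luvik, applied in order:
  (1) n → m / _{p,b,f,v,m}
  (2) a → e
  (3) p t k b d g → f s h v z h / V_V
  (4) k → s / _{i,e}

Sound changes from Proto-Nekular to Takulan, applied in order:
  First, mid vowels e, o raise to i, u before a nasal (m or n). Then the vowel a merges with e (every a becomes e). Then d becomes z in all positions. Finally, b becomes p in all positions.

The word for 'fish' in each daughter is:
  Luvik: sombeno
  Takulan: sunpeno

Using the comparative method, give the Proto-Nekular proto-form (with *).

*sonbano

Position 4: Luvik has b, Takulan has p. Luvik preserves b here (none of its changes turn any other segment into b), so the proto-segment is *b.
Position 2: Luvik has o, Takulan has u. Luvik preserves o here (none of its changes turn any other segment into o), so the proto-segment is *o.
This points to *sonbano. Verify forward in each daughter:
Luvik: *sonbano
  sonbano → sombano   [nasal place assimilation]
  sombano → sombeno   [vowel merger]
  sombeno (rule 3 does not apply)
  sombeno (rule 4 does not apply)
  giving Luvik sombeno.
Takulan: start from *sonbano.
  rule 1 (pre-nasal raising): sonbano → sunbano
  rule 2 (vowel merger): sunbano → sunbeno
  rule 3: no change — sunbeno
  rule 4 (unconditioned shift): sunbeno → sunpeno
  ⇒ Takulan sunpeno
Only *sonbano yields all of Luvik sombeno, Takulan sunpeno.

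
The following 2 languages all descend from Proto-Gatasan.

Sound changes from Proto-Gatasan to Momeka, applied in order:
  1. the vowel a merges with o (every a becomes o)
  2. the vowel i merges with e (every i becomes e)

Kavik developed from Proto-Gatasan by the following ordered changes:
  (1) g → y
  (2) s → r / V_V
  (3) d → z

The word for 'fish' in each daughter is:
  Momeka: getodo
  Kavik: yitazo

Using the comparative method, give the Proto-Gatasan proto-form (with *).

*gitado

Position 4: Momeka has o, Kavik has a. Kavik preserves a here (none of its changes turn any other segment into a), so the proto-segment is *a.
Position 5: Momeka has d, Kavik has z. Momeka preserves d here (none of its changes turn any other segment into d), so the proto-segment is *d.
Position 2: Momeka has e, Kavik has i. Kavik preserves i here (none of its changes turn any other segment into i), so the proto-segment is *i.
Verify the candidate proto-form against each daughter:
Momeka: *gitado > gitodo > getodo  (by vowel merger, vowel merger)
Kavik: *gitado > yitado > yitazo  (by unconditioned shift, unconditioned shift)
Only *gitado yields all of Momeka getodo, Kavik yitazo.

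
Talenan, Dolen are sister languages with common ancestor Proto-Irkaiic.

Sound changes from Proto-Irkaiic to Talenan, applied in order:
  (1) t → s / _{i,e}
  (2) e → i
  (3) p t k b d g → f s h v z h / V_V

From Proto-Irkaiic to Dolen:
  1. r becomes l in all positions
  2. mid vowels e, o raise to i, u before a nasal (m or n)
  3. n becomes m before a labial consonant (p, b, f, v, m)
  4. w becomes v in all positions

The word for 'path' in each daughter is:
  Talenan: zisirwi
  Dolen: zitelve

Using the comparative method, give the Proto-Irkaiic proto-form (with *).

Position 3: Talenan has s, Dolen has t. Dolen preserves t here (none of its changes turn any other segment into t), so the proto-segment is *t.
Position 7: Talenan has i, Dolen has e. Dolen preserves e here (none of its changes turn any other segment into e), so the proto-segment is *e.
Position 5: Talenan has r, Dolen has l. Talenan preserves r here (none of its changes turn any other segment into r), so the proto-segment is *r.
Verify the candidate proto-form against each daughter:
Talenan: *ziterwe
  ziterwe → ziserwe   [palatalisation]
  ziserwe → zisirwi   [vowel merger]
  zisirwi (rule 3 does not apply)
  giving Talenan zisirwi.
Dolen: *ziterwe > zitelwe > zitelve  (by unconditioned shift, unconditioned shift)
Only *ziterwe yields all of Talenan zisirwi, Dolen zitelve.

*ziterwe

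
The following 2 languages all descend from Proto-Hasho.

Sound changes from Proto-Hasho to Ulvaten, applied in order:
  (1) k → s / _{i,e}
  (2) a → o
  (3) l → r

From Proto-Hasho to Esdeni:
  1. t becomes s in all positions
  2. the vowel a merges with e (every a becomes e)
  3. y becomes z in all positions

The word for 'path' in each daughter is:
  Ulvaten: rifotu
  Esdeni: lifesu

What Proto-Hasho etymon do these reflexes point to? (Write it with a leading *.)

*lifatu

Position 4: Ulvaten has o, Esdeni has e. Taking the neighbouring segments as reconstructed: Ulvaten o could go back to *a or *o; Esdeni e could go back to *a or *e — the one source consistent with every daughter is *a.
Position 5: Ulvaten has t, Esdeni has s. Ulvaten preserves t here (none of its changes turn any other segment into t), so the proto-segment is *t.
Position 1: Ulvaten has r, Esdeni has l. Esdeni preserves l here (none of its changes turn any other segment into l), so the proto-segment is *l.
Continuing position by position gives *lifatu; check it forward:
Ulvaten: *lifatu > lifotu > rifotu  (by vowel merger, unconditioned shift)
Esdeni: *lifatu
  lifatu → lifasu   [unconditioned shift]
  lifasu → lifesu   [vowel merger]
  lifesu (rule 3 does not apply)
  giving Esdeni lifesu.
No other proto-form is consistent with every reflex, so the reconstruction is *lifatu.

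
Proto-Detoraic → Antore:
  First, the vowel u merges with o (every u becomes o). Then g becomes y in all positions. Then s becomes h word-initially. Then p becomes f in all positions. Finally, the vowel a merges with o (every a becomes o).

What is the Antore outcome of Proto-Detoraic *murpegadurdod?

Antore: start from *murpegadurdod.
  rule 1 (vowel merger): murpegadurdod → morpegadordod
  rule 2 (unconditioned shift): morpegadordod → morpeyadordod
  rule 3: no change — morpeyadordod
  rule 4 (unconditioned shift): morpeyadordod → morfeyadordod
  rule 5 (vowel merger): morfeyadordod → morfeyodordod
  ⇒ Antore morfeyodordod

morfeyodordod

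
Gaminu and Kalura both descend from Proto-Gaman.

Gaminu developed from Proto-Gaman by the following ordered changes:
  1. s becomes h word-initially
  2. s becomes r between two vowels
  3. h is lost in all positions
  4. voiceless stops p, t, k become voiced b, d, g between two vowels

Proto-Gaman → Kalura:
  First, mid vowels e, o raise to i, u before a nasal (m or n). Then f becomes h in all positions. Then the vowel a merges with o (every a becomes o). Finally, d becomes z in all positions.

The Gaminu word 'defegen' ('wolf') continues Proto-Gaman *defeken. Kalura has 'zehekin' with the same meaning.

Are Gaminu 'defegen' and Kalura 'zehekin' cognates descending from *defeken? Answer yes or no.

Derive the expected Kalura reflex of *defeken:
Kalura: *defeken > defekin > dehekin > zehekin  (by pre-nasal raising, unconditioned shift, unconditioned shift)
Kalura 'zehekin' matches the regular reflex exactly, so the pair is cognate.

yes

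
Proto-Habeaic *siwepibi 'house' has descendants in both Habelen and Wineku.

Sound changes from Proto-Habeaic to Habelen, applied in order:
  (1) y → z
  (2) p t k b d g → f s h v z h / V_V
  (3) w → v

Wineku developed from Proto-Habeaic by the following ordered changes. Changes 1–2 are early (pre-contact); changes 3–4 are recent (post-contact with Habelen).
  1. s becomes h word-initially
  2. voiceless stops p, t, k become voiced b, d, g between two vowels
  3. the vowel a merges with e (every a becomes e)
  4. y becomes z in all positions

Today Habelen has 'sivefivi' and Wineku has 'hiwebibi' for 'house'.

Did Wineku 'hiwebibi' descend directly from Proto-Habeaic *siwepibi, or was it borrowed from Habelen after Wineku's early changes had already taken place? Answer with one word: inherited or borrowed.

inherited

If inherited, *siwepibi would pass through all of Wineku's changes:
Wineku: start from *siwepibi.
  rule 1 (debuccalisation): siwepibi → hiwepibi
  rule 2 (intervocalic voicing): hiwepibi → hiwebibi
  rule 3: no change — hiwebibi
  rule 4: no change — hiwebibi
  ⇒ Wineku hiwebibi
If borrowed from Habelen 'sivefivi' after the early changes, it would undergo only the recent ones:
  rule 3 (vowel merger): no change (sivefivi)
  rule 4 (unconditioned shift): no change (sivefivi)
  ⇒ as a loan: sivefivi
Wineku 'hiwebibi' matches the inherited outcome exactly, so it is an inherited cognate, not a loan.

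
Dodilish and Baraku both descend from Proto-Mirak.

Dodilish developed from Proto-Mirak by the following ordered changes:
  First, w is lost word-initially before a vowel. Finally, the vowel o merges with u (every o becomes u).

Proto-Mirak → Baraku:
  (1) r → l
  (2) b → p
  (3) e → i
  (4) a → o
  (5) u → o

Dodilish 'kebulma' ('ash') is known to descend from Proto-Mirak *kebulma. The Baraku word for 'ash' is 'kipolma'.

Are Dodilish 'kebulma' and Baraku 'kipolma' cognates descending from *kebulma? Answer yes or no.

no

Derive the expected Baraku reflex of *kebulma:
Baraku: *kebulma
  kebulma (rule 1 does not apply)
  kebulma → kepulma   [unconditioned shift]
  kepulma → kipulma   [vowel merger]
  kipulma → kipulmo   [vowel merger]
  kipulmo → kipolmo   [vowel merger]
  giving Baraku kipolmo.
The regular Baraku reflex would be 'kipolmo', but the attested form is 'kipolma'. The correspondence is irregular, so they are not cognates (the Baraku form has a different source).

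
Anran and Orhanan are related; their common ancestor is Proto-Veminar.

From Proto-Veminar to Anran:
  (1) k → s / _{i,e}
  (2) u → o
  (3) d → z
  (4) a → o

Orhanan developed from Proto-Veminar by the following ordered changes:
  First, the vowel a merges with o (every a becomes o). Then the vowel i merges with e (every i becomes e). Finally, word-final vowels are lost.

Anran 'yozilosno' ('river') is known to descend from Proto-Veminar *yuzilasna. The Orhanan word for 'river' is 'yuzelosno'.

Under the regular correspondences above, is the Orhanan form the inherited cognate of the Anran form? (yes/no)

Derive the expected Orhanan reflex of *yuzilasna:
Orhanan: *yuzilasna
  yuzilasna → yuzilosno   [vowel merger]
  yuzilosno → yuzelosno   [vowel merger]
  yuzelosno → yuzelosn   [apocope]
  giving Orhanan yuzelosn.
The regular Orhanan reflex would be 'yuzelosn', but the attested form is 'yuzelosno'. The correspondence is irregular, so they are not cognates (the Orhanan form has a different source).

no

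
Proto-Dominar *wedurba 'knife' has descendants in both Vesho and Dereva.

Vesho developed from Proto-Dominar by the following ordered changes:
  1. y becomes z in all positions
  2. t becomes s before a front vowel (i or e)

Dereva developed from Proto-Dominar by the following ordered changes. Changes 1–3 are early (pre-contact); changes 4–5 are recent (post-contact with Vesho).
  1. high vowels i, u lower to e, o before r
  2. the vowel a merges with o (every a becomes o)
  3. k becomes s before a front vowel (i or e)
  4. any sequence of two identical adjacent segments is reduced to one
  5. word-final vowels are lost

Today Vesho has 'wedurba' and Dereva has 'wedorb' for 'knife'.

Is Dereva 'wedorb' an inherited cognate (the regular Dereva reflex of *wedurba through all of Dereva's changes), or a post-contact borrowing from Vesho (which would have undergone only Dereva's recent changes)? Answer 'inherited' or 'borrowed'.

If inherited, *wedurba would pass through all of Dereva's changes:
Dereva: *wedurba
  wedurba → wedorba   [pre-rhotic lowering]
  wedorba → wedorbo   [vowel merger]
  wedorbo (rule 3 does not apply)
  wedorbo (rule 4 does not apply)
  wedorbo → wedorb   [apocope]
  giving Dereva wedorb.
If borrowed from Vesho 'wedurba' after the early changes, it would undergo only the recent ones:
  rule 4 (degemination): no change (wedurba)
  rule 5 (apocope): wedurba → wedurb
  ⇒ as a loan: wedurb
Dereva 'wedorb' matches the inherited outcome exactly, so it is an inherited cognate, not a loan.

inherited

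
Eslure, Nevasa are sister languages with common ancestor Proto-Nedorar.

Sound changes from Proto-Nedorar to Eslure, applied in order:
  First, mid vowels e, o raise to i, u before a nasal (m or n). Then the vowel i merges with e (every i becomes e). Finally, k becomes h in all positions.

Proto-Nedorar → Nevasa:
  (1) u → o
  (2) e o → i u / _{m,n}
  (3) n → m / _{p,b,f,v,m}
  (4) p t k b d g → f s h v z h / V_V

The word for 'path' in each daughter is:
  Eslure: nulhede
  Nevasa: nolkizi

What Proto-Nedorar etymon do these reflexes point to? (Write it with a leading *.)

*nulkidi

Position 7: Eslure has e, Nevasa has i. Taking the neighbouring segments as reconstructed: Eslure e could go back to *e or *i; Nevasa i can only go back to *i — the one source consistent with every daughter is *i.
Position 4: Eslure has h, Nevasa has k. Nevasa preserves k here (none of its changes turn any other segment into k), so the proto-segment is *k.
Position 6: Eslure has d, Nevasa has z. Eslure preserves d here (none of its changes turn any other segment into d), so the proto-segment is *d.
This points to *nulkidi. Verify forward in each daughter:
Eslure: *nulkidi > nulkede > nulhede  (by vowel merger, unconditioned shift)
Nevasa: start from *nulkidi.
  rule 1 (vowel merger): nulkidi → nolkidi
  rule 2: no change — nolkidi
  rule 3: no change — nolkidi
  rule 4 (intervocalic lenition): nolkidi → nolkizi
  ⇒ Nevasa nolkizi
No other proto-form is consistent with every reflex, so the reconstruction is *nulkidi.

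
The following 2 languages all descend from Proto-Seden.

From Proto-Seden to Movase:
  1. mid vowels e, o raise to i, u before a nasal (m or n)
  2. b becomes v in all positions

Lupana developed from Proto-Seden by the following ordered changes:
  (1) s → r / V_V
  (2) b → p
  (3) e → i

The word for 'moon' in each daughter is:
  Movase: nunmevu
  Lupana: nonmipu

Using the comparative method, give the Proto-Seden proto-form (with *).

*nonmebu

Position 2: Movase has u, Lupana has o. Lupana preserves o here (none of its changes turn any other segment into o), so the proto-segment is *o.
Position 5: Movase has e, Lupana has i. Movase preserves e here (none of its changes turn any other segment into e), so the proto-segment is *e.
Continuing position by position gives *nonmebu; check it forward:
Movase: *nonmebu
  nonmebu → nunmebu   [pre-nasal raising]
  nunmebu → nunmevu   [unconditioned shift]
  giving Movase nunmevu.
Lupana: *nonmebu
  nonmebu (rule 1 does not apply)
  nonmebu → nonmepu   [unconditioned shift]
  nonmepu → nonmipu   [vowel merger]
  giving Lupana nonmipu.
*nonmebu is the unique common source.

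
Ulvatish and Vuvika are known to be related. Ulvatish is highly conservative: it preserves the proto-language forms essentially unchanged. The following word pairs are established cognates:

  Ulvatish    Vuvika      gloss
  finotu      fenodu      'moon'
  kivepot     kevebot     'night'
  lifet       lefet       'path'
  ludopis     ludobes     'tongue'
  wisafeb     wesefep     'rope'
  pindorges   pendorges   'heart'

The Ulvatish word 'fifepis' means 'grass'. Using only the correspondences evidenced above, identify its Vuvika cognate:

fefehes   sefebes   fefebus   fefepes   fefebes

fefebes

lifet ~ lefet — Ulvatish i corresponds to Vuvika e after a consonant, before a labial obstruent.
ludopis ~ ludobes — Ulvatish p corresponds to Vuvika b between vowels (before a front vowel).
ludopis ~ ludobes, wisafeb ~ wesefep — Ulvatish i corresponds to Vuvika e after a consonant, before a consonant other than r, m, n, p, b, f, v.
Applying these to Ulvatish 'fifepis':
  fifepis → fefepis   (i→e after a consonant, before a labial obstruent)
  fefepis → fefebis   (p→b between vowels (before a front vowel))
  fefebis → fefebes   (i→e after a consonant, before a consonant other than r, m, n, p, b, f, v)
So the Vuvika cognate is 'fefebes'.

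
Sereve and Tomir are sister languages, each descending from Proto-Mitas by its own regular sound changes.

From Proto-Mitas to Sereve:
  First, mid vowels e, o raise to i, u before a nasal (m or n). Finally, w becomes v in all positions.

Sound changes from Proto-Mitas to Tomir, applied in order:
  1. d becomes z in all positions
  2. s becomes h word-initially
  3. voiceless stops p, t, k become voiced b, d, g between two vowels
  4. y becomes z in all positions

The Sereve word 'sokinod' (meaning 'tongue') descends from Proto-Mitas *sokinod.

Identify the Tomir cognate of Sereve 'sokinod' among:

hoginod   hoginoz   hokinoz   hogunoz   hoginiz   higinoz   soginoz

Tomir: start from *sokinod.
  rule 1 (unconditioned shift): sokinod → sokinoz
  rule 2 (debuccalisation): sokinoz → hokinoz
  rule 3 (intervocalic voicing): hokinoz → hoginoz
  rule 4: no change — hoginoz
  ⇒ Tomir hoginoz
The other candidates each miss or misapply at least one Tomir change.

hoginoz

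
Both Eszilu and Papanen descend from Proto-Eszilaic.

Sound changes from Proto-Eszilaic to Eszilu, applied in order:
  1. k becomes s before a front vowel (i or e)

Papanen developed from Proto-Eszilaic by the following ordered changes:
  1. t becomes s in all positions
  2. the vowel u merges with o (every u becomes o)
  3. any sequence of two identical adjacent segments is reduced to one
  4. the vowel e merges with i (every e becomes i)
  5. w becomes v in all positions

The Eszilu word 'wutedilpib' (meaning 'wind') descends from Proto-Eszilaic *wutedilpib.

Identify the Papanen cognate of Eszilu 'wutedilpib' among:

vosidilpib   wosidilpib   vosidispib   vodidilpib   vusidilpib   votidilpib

Papanen: *wutedilpib > wusedilpib > wosedilpib > wosidilpib > vosidilpib  (by unconditioned shift, vowel merger, vowel merger, unconditioned shift)

vosidilpib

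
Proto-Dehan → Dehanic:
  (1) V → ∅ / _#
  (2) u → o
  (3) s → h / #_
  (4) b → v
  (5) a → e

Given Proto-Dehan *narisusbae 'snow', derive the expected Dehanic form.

Dehanic: *narisusbae
  narisusbae → narisusba   [apocope]
  narisusba → narisosba   [vowel merger]
  narisosba (rule 3 does not apply)
  narisosba → narisosva   [unconditioned shift]
  narisosva → nerisosve   [vowel merger]
  giving Dehanic nerisosve.

nerisosve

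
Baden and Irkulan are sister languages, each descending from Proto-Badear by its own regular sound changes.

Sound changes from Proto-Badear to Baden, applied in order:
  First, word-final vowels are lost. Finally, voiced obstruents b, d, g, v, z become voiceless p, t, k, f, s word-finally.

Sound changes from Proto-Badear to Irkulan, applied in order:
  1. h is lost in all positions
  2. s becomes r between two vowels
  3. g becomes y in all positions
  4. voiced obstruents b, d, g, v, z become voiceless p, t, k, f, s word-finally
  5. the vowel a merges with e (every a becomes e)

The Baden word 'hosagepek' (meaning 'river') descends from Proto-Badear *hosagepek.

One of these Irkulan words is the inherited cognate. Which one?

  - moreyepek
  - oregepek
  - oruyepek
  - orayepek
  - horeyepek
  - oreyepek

oreyepek

Irkulan: start from *hosagepek.
  rule 1 (h-loss): hosagepek → osagepek
  rule 2 (rhotacism): osagepek → oragepek
  rule 3 (unconditioned shift): oragepek → orayepek
  rule 4: no change — orayepek
  rule 5 (vowel merger): orayepek → oreyepek
  ⇒ Irkulan oreyepek
Only 'oreyepek' matches the regular Irkulan development of *hosagepek.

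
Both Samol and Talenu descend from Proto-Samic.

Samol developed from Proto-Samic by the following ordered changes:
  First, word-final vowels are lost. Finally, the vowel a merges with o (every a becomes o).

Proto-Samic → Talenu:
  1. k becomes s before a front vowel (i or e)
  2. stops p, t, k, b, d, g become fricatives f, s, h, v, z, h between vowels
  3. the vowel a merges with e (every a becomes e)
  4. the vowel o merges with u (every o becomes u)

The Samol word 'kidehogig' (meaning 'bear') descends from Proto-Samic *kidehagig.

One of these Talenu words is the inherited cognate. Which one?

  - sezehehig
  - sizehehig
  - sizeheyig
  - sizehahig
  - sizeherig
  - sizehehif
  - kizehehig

Talenu: *kidehagig
  kidehagig → sidehagig   [palatalisation]
  sidehagig → sizehahig   [intervocalic lenition]
  sizehahig → sizehehig   [vowel merger]
  sizehehig (rule 4 does not apply)
  giving Talenu sizehehig.
The other candidates each miss or misapply at least one Talenu change.

sizehehig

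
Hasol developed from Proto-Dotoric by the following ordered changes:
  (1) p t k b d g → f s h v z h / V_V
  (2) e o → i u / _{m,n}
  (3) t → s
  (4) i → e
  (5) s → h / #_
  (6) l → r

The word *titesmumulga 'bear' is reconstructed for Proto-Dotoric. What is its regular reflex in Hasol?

Hasol: start from *titesmumulga.
  rule 1 (intervocalic lenition): titesmumulga → tisesmumulga
  rule 2: no change — tisesmumulga
  rule 3 (unconditioned shift): tisesmumulga → sisesmumulga
  rule 4 (vowel merger): sisesmumulga → sesesmumulga
  rule 5 (debuccalisation): sesesmumulga → hesesmumulga
  rule 6 (unconditioned shift): hesesmumulga → hesesmumurga
  ⇒ Hasol hesesmumurga

hesesmumurga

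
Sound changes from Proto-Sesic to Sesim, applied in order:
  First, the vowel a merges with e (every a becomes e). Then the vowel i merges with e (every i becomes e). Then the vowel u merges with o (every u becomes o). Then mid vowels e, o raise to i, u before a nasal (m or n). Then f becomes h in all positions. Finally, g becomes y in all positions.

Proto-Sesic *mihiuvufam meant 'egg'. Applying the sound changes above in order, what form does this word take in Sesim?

Sesim: *mihiuvufam
  mihiuvufam → mihiuvufem   [vowel merger]
  mihiuvufem → meheuvufem   [vowel merger]
  meheuvufem → meheovofem   [vowel merger]
  meheovofem → meheovofim   [pre-nasal raising]
  meheovofim → meheovohim   [unconditioned shift]
  meheovohim (rule 6 does not apply)
  giving Sesim meheovohim.

meheovohim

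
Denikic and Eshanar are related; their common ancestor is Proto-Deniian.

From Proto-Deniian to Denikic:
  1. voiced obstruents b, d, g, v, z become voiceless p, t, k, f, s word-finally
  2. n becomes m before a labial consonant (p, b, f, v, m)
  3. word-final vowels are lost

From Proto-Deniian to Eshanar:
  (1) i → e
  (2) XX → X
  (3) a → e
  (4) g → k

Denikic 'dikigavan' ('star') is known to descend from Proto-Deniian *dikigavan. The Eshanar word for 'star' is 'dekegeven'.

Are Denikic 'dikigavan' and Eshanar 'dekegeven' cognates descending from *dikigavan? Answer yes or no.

Derive the expected Eshanar reflex of *dikigavan:
Eshanar: *dikigavan > dekegavan > dekegeven > dekekeven  (by vowel merger, vowel merger, unconditioned shift)
The regular Eshanar reflex would be 'dekekeven', but the attested form is 'dekegeven'. The correspondence is irregular, so they are not cognates (the Eshanar form has a different source).

no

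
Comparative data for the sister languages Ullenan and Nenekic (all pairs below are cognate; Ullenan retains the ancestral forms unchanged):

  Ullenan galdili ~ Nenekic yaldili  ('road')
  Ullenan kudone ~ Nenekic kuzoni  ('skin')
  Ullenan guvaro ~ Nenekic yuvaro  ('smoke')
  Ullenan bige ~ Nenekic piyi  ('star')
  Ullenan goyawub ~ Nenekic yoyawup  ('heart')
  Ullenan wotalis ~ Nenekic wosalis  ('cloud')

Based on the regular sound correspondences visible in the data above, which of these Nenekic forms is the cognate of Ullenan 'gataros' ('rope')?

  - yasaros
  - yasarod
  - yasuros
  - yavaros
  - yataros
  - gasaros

yasaros

galdili ~ yaldili — Ullenan g corresponds to Nenekic y word-initially before a back vowel.
wotalis ~ wosalis — Ullenan t corresponds to Nenekic s between vowels (before a back vowel).
Applying these to Ullenan 'gataros':
  gataros → yataros   (g→y word-initially before a back vowel)
  yataros → yasaros   (t→s between vowels (before a back vowel))
So the Nenekic cognate is 'yasaros'.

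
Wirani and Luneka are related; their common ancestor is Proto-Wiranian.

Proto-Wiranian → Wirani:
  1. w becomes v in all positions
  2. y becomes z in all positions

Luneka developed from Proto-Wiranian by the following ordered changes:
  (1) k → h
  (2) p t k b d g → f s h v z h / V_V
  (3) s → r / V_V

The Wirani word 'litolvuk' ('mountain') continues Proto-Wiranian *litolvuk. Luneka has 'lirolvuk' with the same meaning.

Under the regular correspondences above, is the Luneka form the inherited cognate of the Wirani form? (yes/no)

Derive the expected Luneka reflex of *litolvuk:
Luneka: *litolvuk > litolvuh > lisolvuh > lirolvuh  (by unconditioned shift, intervocalic lenition, rhotacism)
The regular Luneka reflex would be 'lirolvuh', but the attested form is 'lirolvuk'. The correspondence is irregular, so they are not cognates (the Luneka form has a different source).

no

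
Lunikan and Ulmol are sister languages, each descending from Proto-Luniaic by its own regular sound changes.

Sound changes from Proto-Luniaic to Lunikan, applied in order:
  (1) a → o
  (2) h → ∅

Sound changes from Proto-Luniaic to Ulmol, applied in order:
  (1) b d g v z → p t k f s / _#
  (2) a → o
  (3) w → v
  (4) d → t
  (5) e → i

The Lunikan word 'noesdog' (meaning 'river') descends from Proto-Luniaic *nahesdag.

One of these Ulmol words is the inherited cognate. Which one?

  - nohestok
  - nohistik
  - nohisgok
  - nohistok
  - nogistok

nohistok

Ulmol: *nahesdag > nahesdak > nohesdok > nohestok > nohistok  (by final devoicing, vowel merger, unconditioned shift, vowel merger)
Among the options, 'nohistok' alone shows every Ulmol change applied in order.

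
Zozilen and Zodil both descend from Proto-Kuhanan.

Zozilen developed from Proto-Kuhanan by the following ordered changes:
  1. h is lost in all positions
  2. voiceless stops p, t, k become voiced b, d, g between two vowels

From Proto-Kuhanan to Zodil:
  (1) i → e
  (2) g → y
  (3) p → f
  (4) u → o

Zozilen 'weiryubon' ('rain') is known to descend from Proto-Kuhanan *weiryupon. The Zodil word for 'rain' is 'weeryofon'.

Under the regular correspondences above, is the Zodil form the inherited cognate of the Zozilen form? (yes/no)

yes

Derive the expected Zodil reflex of *weiryupon:
Zodil: *weiryupon > weeryupon > weeryufon > weeryofon  (by vowel merger, unconditioned shift, vowel merger)
Zodil 'weeryofon' matches the regular reflex exactly, so the pair is cognate.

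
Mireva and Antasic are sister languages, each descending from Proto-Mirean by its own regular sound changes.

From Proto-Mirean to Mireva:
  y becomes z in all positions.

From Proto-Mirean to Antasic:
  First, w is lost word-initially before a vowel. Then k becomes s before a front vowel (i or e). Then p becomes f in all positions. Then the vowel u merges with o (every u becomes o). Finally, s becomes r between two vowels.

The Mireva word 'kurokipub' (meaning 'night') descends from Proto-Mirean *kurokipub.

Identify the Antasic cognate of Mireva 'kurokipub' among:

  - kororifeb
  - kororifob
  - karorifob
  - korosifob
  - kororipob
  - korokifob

kororifob

Antasic: start from *kurokipub.
  rule 1: no change — kurokipub
  rule 2 (palatalisation): kurokipub → kurosipub
  rule 3 (unconditioned shift): kurosipub → kurosifub
  rule 4 (vowel merger): kurosifub → korosifob
  rule 5 (rhotacism): korosifob → kororifob
  ⇒ Antasic kororifob
Only 'kororifob' matches the regular Antasic development of *kurokipub.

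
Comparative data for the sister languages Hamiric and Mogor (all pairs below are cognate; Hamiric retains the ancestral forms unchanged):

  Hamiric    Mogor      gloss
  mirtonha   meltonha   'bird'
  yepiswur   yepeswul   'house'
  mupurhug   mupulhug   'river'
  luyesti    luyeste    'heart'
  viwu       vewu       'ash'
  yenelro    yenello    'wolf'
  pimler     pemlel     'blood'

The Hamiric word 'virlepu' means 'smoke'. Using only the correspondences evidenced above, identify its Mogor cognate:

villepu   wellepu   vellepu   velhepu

mirtonha ~ meltonha — Hamiric i corresponds to Mogor e after a consonant, before r.
mirtonha ~ meltonha, mupurhug ~ mupulhug — Hamiric r corresponds to Mogor l after a vowel, before a consonant other than r, m, n, p, b, f, v.
Applying these to Hamiric 'virlepu':
  virlepu → verlepu   (i→e after a consonant, before r)
  verlepu → vellepu   (r→l after a vowel, before a consonant other than r, m, n, p, b, f, v)
So the Mogor cognate is 'vellepu'.

vellepu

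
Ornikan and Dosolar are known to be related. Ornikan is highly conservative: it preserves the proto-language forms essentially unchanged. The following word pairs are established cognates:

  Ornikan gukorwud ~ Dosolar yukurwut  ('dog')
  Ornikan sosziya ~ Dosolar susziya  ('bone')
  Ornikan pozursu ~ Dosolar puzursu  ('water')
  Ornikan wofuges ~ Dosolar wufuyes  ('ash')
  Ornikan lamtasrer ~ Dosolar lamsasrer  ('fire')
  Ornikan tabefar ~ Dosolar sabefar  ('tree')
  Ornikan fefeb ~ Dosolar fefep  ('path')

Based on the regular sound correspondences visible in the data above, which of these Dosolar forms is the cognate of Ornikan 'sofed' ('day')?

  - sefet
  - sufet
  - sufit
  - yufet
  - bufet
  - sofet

sufet

wofuges ~ wufuyes — Ornikan o corresponds to Dosolar u after a consonant, before a labial obstruent.
gukorwud ~ yukurwut — Ornikan d corresponds to Dosolar t word-finally.
Applying these to Ornikan 'sofed':
  sofed → sufed   (o→u after a consonant, before a labial obstruent)
  sufed → sufet   (d→t word-finally)
So the Dosolar cognate is 'sufet'.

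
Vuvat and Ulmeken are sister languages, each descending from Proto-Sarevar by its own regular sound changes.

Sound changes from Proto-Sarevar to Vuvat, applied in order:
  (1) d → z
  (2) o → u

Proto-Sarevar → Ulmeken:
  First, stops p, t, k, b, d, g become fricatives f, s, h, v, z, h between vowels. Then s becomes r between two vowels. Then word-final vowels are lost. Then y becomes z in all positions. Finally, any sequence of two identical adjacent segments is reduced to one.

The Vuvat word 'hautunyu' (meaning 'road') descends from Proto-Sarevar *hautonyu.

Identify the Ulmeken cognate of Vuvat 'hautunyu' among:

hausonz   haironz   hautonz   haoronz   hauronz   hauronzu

Ulmeken: *hautonyu > hausonyu > hauronyu > haurony > hauronz  (by intervocalic lenition, rhotacism, apocope, unconditioned shift)
Among the options, 'hauronz' alone shows every Ulmeken change applied in order.

hauronz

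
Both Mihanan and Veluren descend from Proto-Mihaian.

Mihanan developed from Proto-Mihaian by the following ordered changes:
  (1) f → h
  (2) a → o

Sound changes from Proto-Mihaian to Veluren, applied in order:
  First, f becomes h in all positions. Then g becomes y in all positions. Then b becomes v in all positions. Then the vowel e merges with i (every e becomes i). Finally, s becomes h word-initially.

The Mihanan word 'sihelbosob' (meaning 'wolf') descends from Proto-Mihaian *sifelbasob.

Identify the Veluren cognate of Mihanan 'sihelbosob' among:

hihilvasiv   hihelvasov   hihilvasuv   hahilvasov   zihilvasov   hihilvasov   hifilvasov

hihilvasov

Veluren: *sifelbasob
  sifelbasob → sihelbasob   [unconditioned shift]
  sihelbasob (rule 2 does not apply)
  sihelbasob → sihelvasov   [unconditioned shift]
  sihelvasov → sihilvasov   [vowel merger]
  sihilvasov → hihilvasov   [debuccalisation]
  giving Veluren hihilvasov.
Only 'hihilvasov' matches the regular Veluren development of *sifelbasob.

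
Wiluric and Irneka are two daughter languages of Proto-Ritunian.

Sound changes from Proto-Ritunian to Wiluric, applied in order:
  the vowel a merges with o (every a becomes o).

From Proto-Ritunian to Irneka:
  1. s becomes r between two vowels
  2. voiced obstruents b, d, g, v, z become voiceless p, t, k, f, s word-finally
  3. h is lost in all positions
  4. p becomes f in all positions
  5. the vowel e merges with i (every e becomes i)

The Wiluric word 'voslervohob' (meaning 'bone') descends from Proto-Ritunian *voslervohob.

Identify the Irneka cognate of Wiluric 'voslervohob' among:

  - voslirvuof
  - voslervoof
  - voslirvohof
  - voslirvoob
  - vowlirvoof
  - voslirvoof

voslirvoof

Irneka: start from *voslervohob.
  rule 1: no change — voslervohob
  rule 2 (final devoicing): voslervohob → voslervohop
  rule 3 (h-loss): voslervohop → voslervoop
  rule 4 (unconditioned shift): voslervoop → voslervoof
  rule 5 (vowel merger): voslervoof → voslirvoof
  ⇒ Irneka voslirvoof
The other candidates each miss or misapply at least one Irneka change.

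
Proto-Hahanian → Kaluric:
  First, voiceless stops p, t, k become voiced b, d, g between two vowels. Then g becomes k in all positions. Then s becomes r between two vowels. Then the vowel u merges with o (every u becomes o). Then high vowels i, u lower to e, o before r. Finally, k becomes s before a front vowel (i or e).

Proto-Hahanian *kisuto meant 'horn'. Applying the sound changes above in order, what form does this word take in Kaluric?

Kaluric: start from *kisuto.
  rule 1 (intervocalic voicing): kisuto → kisudo
  rule 2: no change — kisudo
  rule 3 (rhotacism): kisudo → kirudo
  rule 4 (vowel merger): kirudo → kirodo
  rule 5 (pre-rhotic lowering): kirodo → kerodo
  rule 6 (palatalisation): kerodo → serodo
  ⇒ Kaluric serodo

serodo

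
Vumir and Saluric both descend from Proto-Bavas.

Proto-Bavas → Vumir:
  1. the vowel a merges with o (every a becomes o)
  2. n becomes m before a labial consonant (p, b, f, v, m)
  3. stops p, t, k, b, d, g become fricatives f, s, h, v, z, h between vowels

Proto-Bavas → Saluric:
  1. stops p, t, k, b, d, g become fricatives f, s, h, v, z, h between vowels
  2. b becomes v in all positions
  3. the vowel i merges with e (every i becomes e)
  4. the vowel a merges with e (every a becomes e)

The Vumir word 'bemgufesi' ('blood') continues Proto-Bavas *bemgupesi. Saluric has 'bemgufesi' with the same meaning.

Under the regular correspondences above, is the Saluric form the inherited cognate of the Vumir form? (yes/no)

no

Derive the expected Saluric reflex of *bemgupesi:
Saluric: *bemgupesi
  bemgupesi → bemgufesi   [intervocalic lenition]
  bemgufesi → vemgufesi   [unconditioned shift]
  vemgufesi → vemgufese   [vowel merger]
  vemgufese (rule 4 does not apply)
  giving Saluric vemgufese.
The regular Saluric reflex would be 'vemgufese', but the attested form is 'bemgufesi'. The correspondence is irregular, so they are not cognates (the Saluric form has a different source).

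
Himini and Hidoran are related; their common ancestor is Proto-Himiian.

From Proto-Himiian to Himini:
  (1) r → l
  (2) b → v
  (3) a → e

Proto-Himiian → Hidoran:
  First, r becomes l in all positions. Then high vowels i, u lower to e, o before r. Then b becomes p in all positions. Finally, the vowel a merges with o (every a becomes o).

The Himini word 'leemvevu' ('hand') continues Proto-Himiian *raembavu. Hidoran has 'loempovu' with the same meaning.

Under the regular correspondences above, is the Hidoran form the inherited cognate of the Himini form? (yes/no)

Derive the expected Hidoran reflex of *raembavu:
Hidoran: start from *raembavu.
  rule 1 (unconditioned shift): raembavu → laembavu
  rule 2: no change — laembavu
  rule 3 (unconditioned shift): laembavu → laempavu
  rule 4 (vowel merger): laempavu → loempovu
  ⇒ Hidoran loempovu
Hidoran 'loempovu' matches the regular reflex exactly, so the pair is cognate.

yes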